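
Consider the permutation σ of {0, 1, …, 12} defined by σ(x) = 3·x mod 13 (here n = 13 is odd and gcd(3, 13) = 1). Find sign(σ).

Orbit of 9 under x↦3x: [9, 1, 3]… (length divides ord_13(3)).
Cycle type of π: 3×4 + 1; total 5 cycles.
Σ(ℓ_i−1) = 13−5 = 8; sign = (−1)^8 = +1.

+1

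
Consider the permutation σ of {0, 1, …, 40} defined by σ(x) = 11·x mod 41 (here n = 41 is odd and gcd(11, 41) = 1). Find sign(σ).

-1

Trace 16: π^k(16) = [16, 12, 9, 17, 23, 7, 36] for k=0..6.
Decompose π into cycles: lengths [40, 1] (2 cycles, including the fixed point 0).
41 − 2 = 39 transpositions; sign(π) = (−1)^39 = -1.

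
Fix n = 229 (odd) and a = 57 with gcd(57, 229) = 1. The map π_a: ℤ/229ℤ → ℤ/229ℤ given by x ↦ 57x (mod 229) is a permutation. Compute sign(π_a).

Start at x=121: 121 → 27 → 165 → 16 → 225 → 1 → 57 → … (one orbit).
π_57 has 13 disjoint cycles with lengths [19, 19, 19, 19, 19, 19, 19, 19, 19, 19, 19, 19, 1] on {0,…,228}.
n − c = 229 − 13 = 216; sign = (−1)^216 = +1.
Zolotarev: (57|229) = +1, matching the cycle-count sign.

+1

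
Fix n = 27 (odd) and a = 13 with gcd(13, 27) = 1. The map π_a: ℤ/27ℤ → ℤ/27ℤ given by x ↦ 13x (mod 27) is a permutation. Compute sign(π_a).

+1

Start at x=4: 4 → 25 → 1 → 13 → 7 → 10 → 22 → … (one orbit).
π_13 has 7 disjoint cycles with lengths [9, 9, 3, 3, 1, 1, 1] on {0,…,26}.
n − c = 27 − 7 = 20; sign = (−1)^20 = +1.
The Jacobi symbol (13|27) = +1 (Zolotarev) agrees.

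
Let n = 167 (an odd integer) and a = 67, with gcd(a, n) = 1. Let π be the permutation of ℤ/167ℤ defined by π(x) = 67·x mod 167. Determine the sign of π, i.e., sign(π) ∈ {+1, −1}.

Start at x=89: 89 → 118 → 57 → 145 → 29 → 106 → 88 → … (one orbit).
Cycle type of π: 166 + 1; total 2 cycles.
2 cycles on 167: each ℓ→(−1)^(ℓ−1), product (−1)^165 = -1.

-1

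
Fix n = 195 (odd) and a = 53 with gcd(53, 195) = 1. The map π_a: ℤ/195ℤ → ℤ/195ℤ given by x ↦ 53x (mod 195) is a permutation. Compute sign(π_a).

+1

Start at x=79: 79 → 92 → 1 → 53 → 79 (one orbit).
65 cycles of lengths [4, 4, 4, 4, 4, 4, 4, 4, 4, 4, 4, 4, 4, 4, 4, 4, 4, 4, 4, 4, 4, 4, 4, 4, 4, 4, 4, 4, 4, 4, 4, 4, 4, 4, 4, 4, 4, 4, 4, 2, 2, 2, 2, 2, 2, 2, 2, 2, 2, 2, 2, 2, 1, 1, 1, 1, 1, 1, 1, 1, 1, 1, 1, 1, 1].
Σ(ℓ_i−1) = 195−65 = 130; sign = (−1)^130 = +1.
Zolotarev: (53|195) = +1, matching the cycle-count sign.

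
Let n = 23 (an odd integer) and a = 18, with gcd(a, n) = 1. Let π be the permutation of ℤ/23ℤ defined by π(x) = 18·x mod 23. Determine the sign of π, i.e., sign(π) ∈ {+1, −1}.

+1

Orbit of 16 under x↦18x: [16, 12, 9, 1, 18, 2, 13]… (length divides ord_23(18)).
The orbit structure of x ↦ 18x mod 23: 3 orbits of sizes [11, 11, 1].
Σ(ℓ_i−1) = 23−3 = 20; sign = (−1)^20 = +1.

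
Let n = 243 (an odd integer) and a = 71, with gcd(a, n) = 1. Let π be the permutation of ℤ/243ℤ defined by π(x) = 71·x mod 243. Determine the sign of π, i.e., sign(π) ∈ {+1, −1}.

-1

Trace 100: π^k(100) = [100, 53, 118, 116, 217, 98, 154] for k=0..6.
Cycle type of π: 54×3 + 18×3 + 6×3 + 2×4 + 1; total 14 cycles.
n − c = 243 − 14 = 229; sign = (−1)^229 = -1.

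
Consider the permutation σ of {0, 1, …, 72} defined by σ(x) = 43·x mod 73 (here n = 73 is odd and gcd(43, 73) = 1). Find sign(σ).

-1

Orbit of 65 under x↦43x: [65, 21, 27, 66, 64, 51, 3]… (length divides ord_73(43)).
Cycle type of π: 24×3 + 1; total 4 cycles.
4 cycles on 73: each ℓ→(−1)^(ℓ−1), product (−1)^69 = -1.
Via Zolotarev, sign(π_{43}) = (43|73) = -1.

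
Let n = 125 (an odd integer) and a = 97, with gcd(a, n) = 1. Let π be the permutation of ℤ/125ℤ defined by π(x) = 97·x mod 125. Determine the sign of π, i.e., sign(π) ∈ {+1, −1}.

Orbit of 23 under x↦97x: [23, 106, 32, 104, 88, 36, 117]… (length divides ord_125(97)).
Cycle lengths of π_97 on ℤ/125ℤ: [100, 20, 4, 1]; 4 cycles in total.
125 − 4 = 121 transpositions; sign(π) = (−1)^121 = -1.
Zolotarev: (97|125) = -1, matching the cycle-count sign.

-1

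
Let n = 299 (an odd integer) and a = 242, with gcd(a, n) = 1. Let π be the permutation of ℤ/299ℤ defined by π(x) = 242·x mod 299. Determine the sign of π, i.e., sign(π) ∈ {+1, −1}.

Start at x=144: 144 → 164 → 220 → 18 → 170 → 177 → 77 → … (one orbit).
The orbit structure of x ↦ 242x mod 299: 12 orbits of sizes [44, 44, 44, 44, 44, 44, 11, 11, 4, 4, 4, 1].
n − c = 299 − 12 = 287; sign = (−1)^287 = -1.
Zolotarev: (242|299) = -1, matching the cycle-count sign.

-1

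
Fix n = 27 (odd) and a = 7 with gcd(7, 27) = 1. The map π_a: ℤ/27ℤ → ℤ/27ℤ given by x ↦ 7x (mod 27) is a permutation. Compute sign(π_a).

+1

Orbit of 4 under x↦7x: [4, 1, 7, 22, 19, 25, 13]… (length divides ord_27(7)).
π_7 has 7 disjoint cycles with lengths [9, 9, 3, 3, 1, 1, 1] on {0,…,26}.
7 cycles on 27: each ℓ→(−1)^(ℓ−1), product (−1)^20 = +1.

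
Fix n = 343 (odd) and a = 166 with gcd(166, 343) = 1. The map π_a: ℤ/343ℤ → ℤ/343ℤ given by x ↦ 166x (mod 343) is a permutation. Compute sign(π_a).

-1

Trace 80: π^k(80) = [80, 246, 19, 67, 146, 226, 129] for k=0..6.
16 cycles of lengths [42, 42, 42, 42, 42, 42, 42, 6, 6, 6, 6, 6, 6, 6, 6, 1].
Σ(ℓ_i−1) = 343−16 = 327; sign = (−1)^327 = -1.
(166|343)_J = -1 (Zolotarev's lemma cross-check).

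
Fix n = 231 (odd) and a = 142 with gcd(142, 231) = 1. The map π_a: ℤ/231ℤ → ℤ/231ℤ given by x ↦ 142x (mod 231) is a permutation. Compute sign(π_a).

Orbit of 67 under x↦142x: [67, 43, 100, 109, 1, 142]… (length divides ord_231(142)).
Cycle lengths of π_142 on ℤ/231ℤ: [6, 6, 6, 6, 6, 6, 6, 6, 6, 6, 6, 6, 6, 6, 6, 6, 6, 6, 6, 6, 6, 6, 6, 6, 6, 6, 6, 6, 6, 6, 3, 3, 3, 3, 3, 3, 2, 2, 2, 2, 2, 2, 2, 2, 2, 2, 2, 2, 2, 2, 2, 1, 1, 1]; 54 cycles in total.
54 cycles on 231: each ℓ→(−1)^(ℓ−1), product (−1)^177 = -1.

-1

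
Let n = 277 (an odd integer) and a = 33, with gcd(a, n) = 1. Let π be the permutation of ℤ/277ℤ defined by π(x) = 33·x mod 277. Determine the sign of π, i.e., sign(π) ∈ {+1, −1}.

Orbit of 102 under x↦33x: [102, 42, 1, 33, 258, 204, 84]… (length divides ord_277(33)).
4 cycles of lengths [92, 92, 92, 1].
With 4 cycles on 277 points, sign = (−1)^{277−4} = -1.

-1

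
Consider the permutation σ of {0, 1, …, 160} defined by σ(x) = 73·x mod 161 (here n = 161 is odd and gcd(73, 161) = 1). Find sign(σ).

Orbit of 94 under x↦73x: [94, 100, 55, 151, 75, 1, 73]… (length divides ord_161(73)).
Decompose π into cycles: lengths [66, 66, 11, 11, 6, 1] (6 cycles, including the fixed point 0).
Σ(ℓ_i−1) = 161−6 = 155; sign = (−1)^155 = -1.
Via Zolotarev, sign(π_{73}) = (73|161) = -1.

-1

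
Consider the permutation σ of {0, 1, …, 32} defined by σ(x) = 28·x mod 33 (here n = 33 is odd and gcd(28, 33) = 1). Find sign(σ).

-1

Trace 25: π^k(25) = [25, 7, 31, 10, 16, 19, 4] for k=0..6.
Cycle type of π: 10×3 + 1×3; total 6 cycles.
With 6 cycles on 33 points, sign = (−1)^{33−6} = -1.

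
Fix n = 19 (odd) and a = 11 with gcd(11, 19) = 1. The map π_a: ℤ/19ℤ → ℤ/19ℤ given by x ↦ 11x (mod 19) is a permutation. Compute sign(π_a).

Trace 1: π^k(1) = [1, 11, 7] for k=0..2.
π_11 has 7 disjoint cycles with lengths [3, 3, 3, 3, 3, 3, 1] on {0,…,18}.
sign(π) = (−1)^{n − #cycles} = (−1)^{19−7} = (−1)^12 = +1.
Zolotarev: (11|19) = +1, matching the cycle-count sign.

+1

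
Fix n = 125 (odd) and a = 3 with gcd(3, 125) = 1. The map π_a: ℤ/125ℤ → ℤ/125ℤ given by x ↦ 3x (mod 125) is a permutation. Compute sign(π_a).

-1

Start at x=57: 57 → 46 → 13 → 39 → 117 → 101 → 53 → … (one orbit).
π_3 has 4 disjoint cycles with lengths [100, 20, 4, 1] on {0,…,124}.
125 − 4 = 121 transpositions; sign(π) = (−1)^121 = -1.
Zolotarev: (3|125) = -1, matching the cycle-count sign.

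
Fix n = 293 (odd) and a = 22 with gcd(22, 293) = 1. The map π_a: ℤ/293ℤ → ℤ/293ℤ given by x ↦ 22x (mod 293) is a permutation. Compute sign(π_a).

+1

Orbit of 206 under x↦22x: [206, 137, 84, 90, 222, 196, 210]… (length divides ord_293(22)).
Cycle lengths of π_22 on ℤ/293ℤ: [73, 73, 73, 73, 1]; 5 cycles in total.
sign(π) = (−1)^{n − #cycles} = (−1)^{293−5} = (−1)^288 = +1.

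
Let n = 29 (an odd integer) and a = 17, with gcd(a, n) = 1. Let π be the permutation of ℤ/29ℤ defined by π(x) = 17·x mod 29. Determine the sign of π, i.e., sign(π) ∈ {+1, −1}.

-1

Start at x=12: 12 → 1 → 17 → 28 → 12 (one orbit).
The orbit structure of x ↦ 17x mod 29: 8 orbits of sizes [4, 4, 4, 4, 4, 4, 4, 1].
8 cycles on 29: each ℓ→(−1)^(ℓ−1), product (−1)^21 = -1.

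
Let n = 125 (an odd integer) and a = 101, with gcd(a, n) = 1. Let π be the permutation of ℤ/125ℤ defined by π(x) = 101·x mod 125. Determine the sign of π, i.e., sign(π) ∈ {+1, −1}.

Start at x=1: 1 → 101 → 76 → 51 → 26 → 1 (one orbit).
Cycle type of π: 5×20 + 1×25; total 45 cycles.
45 cycles on 125: each ℓ→(−1)^(ℓ−1), product (−1)^80 = +1.
Check: (101/125) = +1 by Zolotarev.

+1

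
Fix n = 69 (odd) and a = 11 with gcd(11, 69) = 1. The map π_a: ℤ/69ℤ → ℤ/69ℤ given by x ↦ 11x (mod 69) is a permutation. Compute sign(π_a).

Trace 13: π^k(13) = [13, 5, 55, 53, 31, 65, 25] for k=0..6.
The orbit structure of x ↦ 11x mod 69: 5 orbits of sizes [22, 22, 22, 2, 1].
With 5 cycles on 69 points, sign = (−1)^{69−5} = +1.

+1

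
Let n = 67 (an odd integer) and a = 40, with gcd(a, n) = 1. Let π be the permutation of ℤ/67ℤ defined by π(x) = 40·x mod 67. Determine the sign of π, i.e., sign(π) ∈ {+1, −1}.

+1

Start at x=15: 15 → 64 → 14 → 24 → 22 → 9 → 25 → … (one orbit).
7 cycles of lengths [11, 11, 11, 11, 11, 11, 1].
n − c = 67 − 7 = 60; sign = (−1)^60 = +1.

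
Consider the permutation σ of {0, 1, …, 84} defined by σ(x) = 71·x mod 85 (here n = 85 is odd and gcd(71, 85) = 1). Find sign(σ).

Start at x=11: 11 → 16 → 31 → 76 → 41 → 21 → 46 → … (one orbit).
10 cycles of lengths [16, 16, 16, 16, 16, 1, 1, 1, 1, 1].
85 − 10 = 75 transpositions; sign(π) = (−1)^75 = -1.

-1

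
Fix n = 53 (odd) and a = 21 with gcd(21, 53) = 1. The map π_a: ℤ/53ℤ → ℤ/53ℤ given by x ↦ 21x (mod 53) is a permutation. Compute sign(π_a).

Trace 25: π^k(25) = [25, 48, 1, 21, 17, 39, 24] for k=0..6.
Decompose π into cycles: lengths [52, 1] (2 cycles, including the fixed point 0).
n − c = 53 − 2 = 51; sign = (−1)^51 = -1.
(21|53)_J = -1 (Zolotarev's lemma cross-check).

-1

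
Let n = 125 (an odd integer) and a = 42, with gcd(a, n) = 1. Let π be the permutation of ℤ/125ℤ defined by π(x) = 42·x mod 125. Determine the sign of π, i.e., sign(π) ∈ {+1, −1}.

Trace 102: π^k(102) = [102, 34, 53, 101, 117, 39, 13] for k=0..6.
4 cycles of lengths [100, 20, 4, 1].
With 4 cycles on 125 points, sign = (−1)^{125−4} = -1.

-1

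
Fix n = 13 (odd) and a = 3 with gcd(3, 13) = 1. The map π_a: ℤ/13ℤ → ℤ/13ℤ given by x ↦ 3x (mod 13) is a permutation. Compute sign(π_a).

+1

Trace 9: π^k(9) = [9, 1, 3] for k=0..2.
Cycle type of π: 3×4 + 1; total 5 cycles.
Σ(ℓ_i−1) = 13−5 = 8; sign = (−1)^8 = +1.
Via Zolotarev, sign(π_{3}) = (3|13) = +1.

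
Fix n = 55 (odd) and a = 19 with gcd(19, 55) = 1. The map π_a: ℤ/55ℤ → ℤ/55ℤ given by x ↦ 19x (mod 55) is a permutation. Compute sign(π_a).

Trace 16: π^k(16) = [16, 29, 1, 19, 31, 39, 26] for k=0..6.
8 cycles of lengths [10, 10, 10, 10, 10, 2, 2, 1].
With 8 cycles on 55 points, sign = (−1)^{55−8} = -1.
The Jacobi symbol (19|55) = -1 (Zolotarev) agrees.

-1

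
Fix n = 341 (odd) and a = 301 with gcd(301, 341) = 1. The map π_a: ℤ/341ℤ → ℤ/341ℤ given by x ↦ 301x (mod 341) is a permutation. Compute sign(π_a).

Start at x=295: 295 → 135 → 56 → 147 → 258 → 251 → 190 → … (one orbit).
14 cycles of lengths [30, 30, 30, 30, 30, 30, 30, 30, 30, 30, 30, 5, 5, 1].
14 cycles on 341: each ℓ→(−1)^(ℓ−1), product (−1)^327 = -1.

-1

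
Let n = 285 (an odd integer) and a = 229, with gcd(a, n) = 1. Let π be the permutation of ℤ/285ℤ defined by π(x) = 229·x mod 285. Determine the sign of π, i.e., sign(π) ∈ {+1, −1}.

+1

Orbit of 229 under x↦229x: [229, 1]… (length divides ord_285(229)).
The orbit structure of x ↦ 229x mod 285: 171 orbits of sizes [2, 2, 2, 2, 2, 2, 2, 2, 2, 2, 2, 2, 2, 2, 2, 2, 2, 2, 2, 2, 2, 2, 2, 2, 2, 2, 2, 2, 2, 2, 2, 2, 2, 2, 2, 2, 2, 2, 2, 2, 2, 2, 2, 2, 2, 2, 2, 2, 2, 2, 2, 2, 2, 2, 2, 2, 2, 2, 2, 2, 2, 2, 2, 2, 2, 2, 2, 2, 2, 2, 2, 2, 2, 2, 2, 2, 2, 2, 2, 2, 2, 2, 2, 2, 2, 2, 2, 2, 2, 2, 2, 2, 2, 2, 2, 2, 2, 2, 2, 2, 2, 2, 2, 2, 2, 2, 2, 2, 2, 2, 2, 2, 2, 2, 1, 1, 1, 1, 1, 1, 1, 1, 1, 1, 1, 1, 1, 1, 1, 1, 1, 1, 1, 1, 1, 1, 1, 1, 1, 1, 1, 1, 1, 1, 1, 1, 1, 1, 1, 1, 1, 1, 1, 1, 1, 1, 1, 1, 1, 1, 1, 1, 1, 1, 1, 1, 1, 1, 1, 1, 1].
Σ(ℓ_i−1) = 285−171 = 114; sign = (−1)^114 = +1.
Check: (229/285) = +1 by Zolotarev.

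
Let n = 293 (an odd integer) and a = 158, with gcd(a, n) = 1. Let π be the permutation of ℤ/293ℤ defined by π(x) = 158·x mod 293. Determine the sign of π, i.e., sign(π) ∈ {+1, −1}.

Trace 140: π^k(140) = [140, 145, 56, 58, 81, 199, 91] for k=0..6.
Cycle type of π: 146×2 + 1; total 3 cycles.
3 cycles on 293: each ℓ→(−1)^(ℓ−1), product (−1)^290 = +1.

+1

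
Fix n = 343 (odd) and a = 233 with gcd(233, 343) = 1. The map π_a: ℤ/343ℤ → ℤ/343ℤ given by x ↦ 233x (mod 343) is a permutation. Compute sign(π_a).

Orbit of 158 under x↦233x: [158, 113, 261, 102, 99, 86, 144]… (length divides ord_343(233)).
Decompose π into cycles: lengths [147, 147, 21, 21, 3, 3, 1] (7 cycles, including the fixed point 0).
With 7 cycles on 343 points, sign = (−1)^{343−7} = +1.
Via Zolotarev, sign(π_{233}) = (233|343) = +1.

+1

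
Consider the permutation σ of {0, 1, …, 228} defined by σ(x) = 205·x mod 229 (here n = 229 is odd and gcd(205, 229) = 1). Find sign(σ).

Trace 197: π^k(197) = [197, 81, 117, 169, 66, 19, 2] for k=0..6.
π_205 has 2 disjoint cycles with lengths [228, 1] on {0,…,228}.
229 − 2 = 227 transpositions; sign(π) = (−1)^227 = -1.
The Jacobi symbol (205|229) = -1 (Zolotarev) agrees.

-1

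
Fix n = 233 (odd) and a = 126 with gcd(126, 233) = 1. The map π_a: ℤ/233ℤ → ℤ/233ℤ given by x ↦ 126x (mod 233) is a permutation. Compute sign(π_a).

Orbit of 37 under x↦126x: [37, 2, 19, 64, 142, 184, 117]… (length divides ord_233(126)).
π_126 has 9 disjoint cycles with lengths [29, 29, 29, 29, 29, 29, 29, 29, 1] on {0,…,232}.
sign(π) = (−1)^{n − #cycles} = (−1)^{233−9} = (−1)^224 = +1.
Zolotarev: (126|233) = +1, matching the cycle-count sign.

+1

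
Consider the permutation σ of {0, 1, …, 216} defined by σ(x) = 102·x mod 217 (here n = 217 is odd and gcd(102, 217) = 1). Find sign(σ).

+1

Orbit of 149 under x↦102x: [149, 8, 165, 121, 190, 67, 107]… (length divides ord_217(102)).
π_102 has 17 disjoint cycles with lengths [15, 15, 15, 15, 15, 15, 15, 15, 15, 15, 15, 15, 15, 15, 3, 3, 1] on {0,…,216}.
217 − 17 = 200 transpositions; sign(π) = (−1)^200 = +1.
Zolotarev: (102|217) = +1, matching the cycle-count sign.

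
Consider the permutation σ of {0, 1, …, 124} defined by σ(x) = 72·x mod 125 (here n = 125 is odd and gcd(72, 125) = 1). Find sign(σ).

Orbit of 23 under x↦72x: [23, 31, 107, 79, 63, 36, 92]… (length divides ord_125(72)).
π_72 has 4 disjoint cycles with lengths [100, 20, 4, 1] on {0,…,124}.
sign(π) = (−1)^{n − #cycles} = (−1)^{125−4} = (−1)^121 = -1.

-1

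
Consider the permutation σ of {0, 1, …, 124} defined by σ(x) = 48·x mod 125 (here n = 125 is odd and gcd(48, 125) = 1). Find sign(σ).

-1

Start at x=71: 71 → 33 → 84 → 32 → 36 → 103 → 69 → … (one orbit).
The orbit structure of x ↦ 48x mod 125: 4 orbits of sizes [100, 20, 4, 1].
125 − 4 = 121 transpositions; sign(π) = (−1)^121 = -1.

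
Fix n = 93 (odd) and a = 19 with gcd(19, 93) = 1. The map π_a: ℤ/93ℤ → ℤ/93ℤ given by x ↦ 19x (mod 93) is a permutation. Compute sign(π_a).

+1

Orbit of 16 under x↦19x: [16, 25, 10, 4, 76, 49, 1]… (length divides ord_93(19)).
The orbit structure of x ↦ 19x mod 93: 9 orbits of sizes [15, 15, 15, 15, 15, 15, 1, 1, 1].
With 9 cycles on 93 points, sign = (−1)^{93−9} = +1.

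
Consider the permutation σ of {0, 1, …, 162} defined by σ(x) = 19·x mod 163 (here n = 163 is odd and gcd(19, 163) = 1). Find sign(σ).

Trace 65: π^k(65) = [65, 94, 156, 30, 81, 72, 64] for k=0..6.
π_19 has 2 disjoint cycles with lengths [162, 1] on {0,…,162}.
163 − 2 = 161 transpositions; sign(π) = (−1)^161 = -1.
Check: (19/163) = -1 by Zolotarev.

-1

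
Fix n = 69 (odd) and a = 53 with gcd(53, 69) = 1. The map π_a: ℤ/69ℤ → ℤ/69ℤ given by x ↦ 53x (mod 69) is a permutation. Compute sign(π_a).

+1

Orbit of 5 under x↦53x: [5, 58, 38, 13, 68, 16, 20]… (length divides ord_69(53)).
Decompose π into cycles: lengths [22, 22, 22, 2, 1] (5 cycles, including the fixed point 0).
Σ(ℓ_i−1) = 69−5 = 64; sign = (−1)^64 = +1.
(53|69)_J = +1 (Zolotarev's lemma cross-check).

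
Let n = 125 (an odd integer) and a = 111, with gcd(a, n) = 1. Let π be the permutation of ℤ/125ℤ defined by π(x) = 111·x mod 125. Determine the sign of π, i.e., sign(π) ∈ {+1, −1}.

+1

Trace 61: π^k(61) = [61, 21, 81, 116, 1, 111, 71] for k=0..6.
Cycle type of π: 25×4 + 5×4 + 1×5; total 13 cycles.
13 cycles on 125: each ℓ→(−1)^(ℓ−1), product (−1)^112 = +1.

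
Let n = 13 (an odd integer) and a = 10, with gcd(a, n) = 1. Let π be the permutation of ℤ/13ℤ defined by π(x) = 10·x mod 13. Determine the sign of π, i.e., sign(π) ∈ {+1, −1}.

+1

Orbit of 1 under x↦10x: [1, 10, 9, 12, 3, 4]… (length divides ord_13(10)).
The orbit structure of x ↦ 10x mod 13: 3 orbits of sizes [6, 6, 1].
sign(π) = (−1)^{n − #cycles} = (−1)^{13−3} = (−1)^10 = +1.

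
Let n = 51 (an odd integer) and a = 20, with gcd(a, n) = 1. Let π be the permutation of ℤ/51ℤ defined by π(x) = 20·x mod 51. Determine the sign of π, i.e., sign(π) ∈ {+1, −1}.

+1

Trace 4: π^k(4) = [4, 29, 19, 23, 1, 20, 43] for k=0..6.
Cycle lengths of π_20 on ℤ/51ℤ: [16, 16, 16, 2, 1]; 5 cycles in total.
51 − 5 = 46 transpositions; sign(π) = (−1)^46 = +1.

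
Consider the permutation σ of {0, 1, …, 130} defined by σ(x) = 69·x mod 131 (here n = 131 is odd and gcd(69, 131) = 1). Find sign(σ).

Orbit of 71 under x↦69x: [71, 52, 51, 113, 68, 107, 47]… (length divides ord_131(69)).
The orbit structure of x ↦ 69x mod 131: 6 orbits of sizes [26, 26, 26, 26, 26, 1].
sign(π) = (−1)^{n − #cycles} = (−1)^{131−6} = (−1)^125 = -1.
The Jacobi symbol (69|131) = -1 (Zolotarev) agrees.

-1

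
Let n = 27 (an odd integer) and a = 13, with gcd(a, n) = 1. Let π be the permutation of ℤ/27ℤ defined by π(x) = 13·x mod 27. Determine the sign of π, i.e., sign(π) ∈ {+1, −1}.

Start at x=16: 16 → 19 → 4 → 25 → 1 → 13 → 7 → … (one orbit).
7 cycles of lengths [9, 9, 3, 3, 1, 1, 1].
27 − 7 = 20 transpositions; sign(π) = (−1)^20 = +1.
Via Zolotarev, sign(π_{13}) = (13|27) = +1.

+1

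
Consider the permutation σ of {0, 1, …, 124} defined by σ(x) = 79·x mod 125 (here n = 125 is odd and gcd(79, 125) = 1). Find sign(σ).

+1

Trace 19: π^k(19) = [19, 1, 79, 116, 39, 81, 24] for k=0..6.
Cycle lengths of π_79 on ℤ/125ℤ: [50, 50, 10, 10, 2, 2, 1]; 7 cycles in total.
7 cycles on 125: each ℓ→(−1)^(ℓ−1), product (−1)^118 = +1.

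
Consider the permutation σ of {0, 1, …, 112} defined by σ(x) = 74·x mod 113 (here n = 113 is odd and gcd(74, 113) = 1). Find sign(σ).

-1

Start at x=80: 80 → 44 → 92 → 28 → 38 → 100 → 55 → … (one orbit).
Decompose π into cycles: lengths [112, 1] (2 cycles, including the fixed point 0).
113 − 2 = 111 transpositions; sign(π) = (−1)^111 = -1.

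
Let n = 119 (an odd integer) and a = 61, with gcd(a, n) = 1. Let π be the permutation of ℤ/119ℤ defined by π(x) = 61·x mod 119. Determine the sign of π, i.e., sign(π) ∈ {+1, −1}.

+1

Start at x=16: 16 → 24 → 36 → 54 → 81 → 62 → 93 → … (one orbit).
Cycle lengths of π_61 on ℤ/119ℤ: [48, 48, 16, 6, 1]; 5 cycles in total.
119 − 5 = 114 transpositions; sign(π) = (−1)^114 = +1.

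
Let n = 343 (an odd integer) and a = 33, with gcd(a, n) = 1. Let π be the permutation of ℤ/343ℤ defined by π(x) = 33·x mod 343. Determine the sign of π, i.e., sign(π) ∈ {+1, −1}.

Trace 237: π^k(237) = [237, 275, 157, 36, 159, 102, 279] for k=0..6.
4 cycles of lengths [294, 42, 6, 1].
Σ(ℓ_i−1) = 343−4 = 339; sign = (−1)^339 = -1.

-1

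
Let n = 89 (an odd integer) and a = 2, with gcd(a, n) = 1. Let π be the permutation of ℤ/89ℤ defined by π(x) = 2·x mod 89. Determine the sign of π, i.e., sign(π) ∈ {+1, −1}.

Start at x=39: 39 → 78 → 67 → 45 → 1 → 2 → 4 → … (one orbit).
The orbit structure of x ↦ 2x mod 89: 9 orbits of sizes [11, 11, 11, 11, 11, 11, 11, 11, 1].
Σ(ℓ_i−1) = 89−9 = 80; sign = (−1)^80 = +1.
The Jacobi symbol (2|89) = +1 (Zolotarev) agrees.

+1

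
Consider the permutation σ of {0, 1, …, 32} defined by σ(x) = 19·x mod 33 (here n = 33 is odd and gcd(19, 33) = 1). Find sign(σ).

-1

Trace 19: π^k(19) = [19, 31, 28, 4, 10, 25, 13] for k=0..6.
Decompose π into cycles: lengths [10, 10, 10, 1, 1, 1] (6 cycles, including the fixed point 0).
sign(π) = (−1)^{n − #cycles} = (−1)^{33−6} = (−1)^27 = -1.
(19|33)_J = -1 (Zolotarev's lemma cross-check).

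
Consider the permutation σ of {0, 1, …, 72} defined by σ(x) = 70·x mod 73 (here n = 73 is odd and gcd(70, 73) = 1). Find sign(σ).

+1

Orbit of 64 under x↦70x: [64, 27, 65, 24, 1, 70, 9]… (length divides ord_73(70)).
Cycle type of π: 12×6 + 1; total 7 cycles.
With 7 cycles on 73 points, sign = (−1)^{73−7} = +1.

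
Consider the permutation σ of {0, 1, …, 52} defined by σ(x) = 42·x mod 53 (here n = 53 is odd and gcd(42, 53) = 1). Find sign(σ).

Orbit of 46 under x↦42x: [46, 24, 1, 42, 15, 47, 13]… (length divides ord_53(42)).
The orbit structure of x ↦ 42x mod 53: 5 orbits of sizes [13, 13, 13, 13, 1].
With 5 cycles on 53 points, sign = (−1)^{53−5} = +1.

+1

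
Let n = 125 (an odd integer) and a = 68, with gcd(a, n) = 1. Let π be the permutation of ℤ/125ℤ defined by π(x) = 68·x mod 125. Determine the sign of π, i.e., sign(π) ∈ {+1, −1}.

Orbit of 124 under x↦68x: [124, 57, 1, 68]… (length divides ord_125(68)).
32 cycles of lengths [4, 4, 4, 4, 4, 4, 4, 4, 4, 4, 4, 4, 4, 4, 4, 4, 4, 4, 4, 4, 4, 4, 4, 4, 4, 4, 4, 4, 4, 4, 4, 1].
Σ(ℓ_i−1) = 125−32 = 93; sign = (−1)^93 = -1.

-1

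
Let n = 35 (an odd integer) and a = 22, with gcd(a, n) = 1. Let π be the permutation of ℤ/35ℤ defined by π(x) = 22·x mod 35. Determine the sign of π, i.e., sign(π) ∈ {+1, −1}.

-1

Orbit of 8 under x↦22x: [8, 1, 22, 29]… (length divides ord_35(22)).
The orbit structure of x ↦ 22x mod 35: 14 orbits of sizes [4, 4, 4, 4, 4, 4, 4, 1, 1, 1, 1, 1, 1, 1].
With 14 cycles on 35 points, sign = (−1)^{35−14} = -1.
Zolotarev: (22|35) = -1, matching the cycle-count sign.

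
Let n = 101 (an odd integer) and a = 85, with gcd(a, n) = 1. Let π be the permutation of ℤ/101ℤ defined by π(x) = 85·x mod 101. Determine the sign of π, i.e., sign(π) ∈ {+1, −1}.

+1

Start at x=78: 78 → 65 → 71 → 76 → 97 → 64 → 87 → … (one orbit).
3 cycles of lengths [50, 50, 1].
n − c = 101 − 3 = 98; sign = (−1)^98 = +1.
Zolotarev: (85|101) = +1, matching the cycle-count sign.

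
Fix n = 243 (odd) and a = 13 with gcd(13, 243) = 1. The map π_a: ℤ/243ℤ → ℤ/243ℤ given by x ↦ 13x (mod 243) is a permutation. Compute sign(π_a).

+1

Start at x=190: 190 → 40 → 34 → 199 → 157 → 97 → 46 → … (one orbit).
The orbit structure of x ↦ 13x mod 243: 11 orbits of sizes [81, 81, 27, 27, 9, 9, 3, 3, 1, 1, 1].
With 11 cycles on 243 points, sign = (−1)^{243−11} = +1.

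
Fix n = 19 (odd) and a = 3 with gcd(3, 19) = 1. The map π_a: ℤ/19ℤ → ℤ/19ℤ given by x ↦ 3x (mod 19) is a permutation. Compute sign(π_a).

-1

Start at x=14: 14 → 4 → 12 → 17 → 13 → 1 → 3 → … (one orbit).
The orbit structure of x ↦ 3x mod 19: 2 orbits of sizes [18, 1].
n − c = 19 − 2 = 17; sign = (−1)^17 = -1.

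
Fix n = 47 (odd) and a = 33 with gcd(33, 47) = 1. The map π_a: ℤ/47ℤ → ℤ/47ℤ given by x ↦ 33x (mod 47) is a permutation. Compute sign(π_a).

-1

Orbit of 37 under x↦33x: [37, 46, 14, 39, 18, 30, 3]… (length divides ord_47(33)).
The orbit structure of x ↦ 33x mod 47: 2 orbits of sizes [46, 1].
sign(π) = (−1)^{n − #cycles} = (−1)^{47−2} = (−1)^45 = -1.
(33|47)_J = -1 (Zolotarev's lemma cross-check).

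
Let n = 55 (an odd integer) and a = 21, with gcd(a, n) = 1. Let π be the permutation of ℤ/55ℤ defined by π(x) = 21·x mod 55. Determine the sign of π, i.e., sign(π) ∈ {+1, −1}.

Orbit of 1 under x↦21x: [1, 21]… (length divides ord_55(21)).
The orbit structure of x ↦ 21x mod 55: 30 orbits of sizes [2, 2, 2, 2, 2, 2, 2, 2, 2, 2, 2, 2, 2, 2, 2, 2, 2, 2, 2, 2, 2, 2, 2, 2, 2, 1, 1, 1, 1, 1].
sign(π) = (−1)^{n − #cycles} = (−1)^{55−30} = (−1)^25 = -1.

-1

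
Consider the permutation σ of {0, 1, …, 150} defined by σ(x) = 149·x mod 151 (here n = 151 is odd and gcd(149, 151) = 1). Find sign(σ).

-1

Trace 132: π^k(132) = [132, 38, 75, 1, 149, 4, 143] for k=0..6.
6 cycles of lengths [30, 30, 30, 30, 30, 1].
sign(π) = (−1)^{n − #cycles} = (−1)^{151−6} = (−1)^145 = -1.
The Jacobi symbol (149|151) = -1 (Zolotarev) agrees.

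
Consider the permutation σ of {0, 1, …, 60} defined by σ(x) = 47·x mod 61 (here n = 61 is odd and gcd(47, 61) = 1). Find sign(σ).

+1

Orbit of 1 under x↦47x: [1, 47, 13]… (length divides ord_61(47)).
Cycle lengths of π_47 on ℤ/61ℤ: [3, 3, 3, 3, 3, 3, 3, 3, 3, 3, 3, 3, 3, 3, 3, 3, 3, 3, 3, 3, 1]; 21 cycles in total.
Σ(ℓ_i−1) = 61−21 = 40; sign = (−1)^40 = +1.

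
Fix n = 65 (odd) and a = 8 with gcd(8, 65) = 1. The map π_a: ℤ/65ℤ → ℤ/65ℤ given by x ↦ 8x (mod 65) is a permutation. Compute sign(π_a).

Trace 1: π^k(1) = [1, 8, 64, 57] for k=0..3.
π_8 has 17 disjoint cycles with lengths [4, 4, 4, 4, 4, 4, 4, 4, 4, 4, 4, 4, 4, 4, 4, 4, 1] on {0,…,64}.
With 17 cycles on 65 points, sign = (−1)^{65−17} = +1.
(8|65)_J = +1 (Zolotarev's lemma cross-check).

+1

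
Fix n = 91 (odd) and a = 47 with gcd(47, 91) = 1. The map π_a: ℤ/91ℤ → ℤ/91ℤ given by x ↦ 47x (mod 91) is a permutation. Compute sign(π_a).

+1

Trace 34: π^k(34) = [34, 51, 31, 1, 47, 25, 83] for k=0..6.
Cycle lengths of π_47 on ℤ/91ℤ: [12, 12, 12, 12, 12, 12, 6, 4, 4, 4, 1]; 11 cycles in total.
Σ(ℓ_i−1) = 91−11 = 80; sign = (−1)^80 = +1.
Check: (47/91) = +1 by Zolotarev.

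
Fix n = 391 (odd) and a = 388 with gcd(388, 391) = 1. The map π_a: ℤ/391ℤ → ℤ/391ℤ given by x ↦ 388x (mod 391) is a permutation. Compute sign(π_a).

+1

Trace 376: π^k(376) = [376, 45, 256, 14, 349, 126, 13] for k=0..6.
Cycle lengths of π_388 on ℤ/391ℤ: [176, 176, 22, 16, 1]; 5 cycles in total.
n − c = 391 − 5 = 386; sign = (−1)^386 = +1.
Zolotarev: (388|391) = +1, matching the cycle-count sign.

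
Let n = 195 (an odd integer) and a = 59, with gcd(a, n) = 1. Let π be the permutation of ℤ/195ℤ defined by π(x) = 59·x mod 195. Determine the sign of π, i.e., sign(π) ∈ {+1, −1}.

+1

Start at x=121: 121 → 119 → 1 → 59 → 166 → 44 → 61 → … (one orbit).
The orbit structure of x ↦ 59x mod 195: 23 orbits of sizes [12, 12, 12, 12, 12, 12, 12, 12, 12, 12, 12, 12, 12, 12, 12, 2, 2, 2, 2, 2, 2, 2, 1].
Σ(ℓ_i−1) = 195−23 = 172; sign = (−1)^172 = +1.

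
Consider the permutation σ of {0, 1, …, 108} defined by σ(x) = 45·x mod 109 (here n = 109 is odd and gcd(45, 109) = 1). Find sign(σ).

Trace 45: π^k(45) = [45, 63, 1] for k=0..2.
Decompose π into cycles: lengths [3, 3, 3, 3, 3, 3, 3, 3, 3, 3, 3, 3, 3, 3, 3, 3, 3, 3, 3, 3, 3, 3, 3, 3, 3, 3, 3, 3, 3, 3, 3, 3, 3, 3, 3, 3, 1] (37 cycles, including the fixed point 0).
With 37 cycles on 109 points, sign = (−1)^{109−37} = +1.

+1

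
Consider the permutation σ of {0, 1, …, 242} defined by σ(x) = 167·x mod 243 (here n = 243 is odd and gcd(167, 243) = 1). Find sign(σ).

Start at x=148: 148 → 173 → 217 → 32 → 241 → 152 → 112 → … (one orbit).
Cycle lengths of π_167 on ℤ/243ℤ: [162, 54, 18, 6, 2, 1]; 6 cycles in total.
243 − 6 = 237 transpositions; sign(π) = (−1)^237 = -1.

-1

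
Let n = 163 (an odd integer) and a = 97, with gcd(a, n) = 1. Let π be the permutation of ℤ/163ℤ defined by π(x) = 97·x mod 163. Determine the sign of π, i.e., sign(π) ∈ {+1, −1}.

+1

Start at x=26: 26 → 77 → 134 → 121 → 1 → 97 → 118 → … (one orbit).
Cycle type of π: 81×2 + 1; total 3 cycles.
n − c = 163 − 3 = 160; sign = (−1)^160 = +1.
Check: (97/163) = +1 by Zolotarev.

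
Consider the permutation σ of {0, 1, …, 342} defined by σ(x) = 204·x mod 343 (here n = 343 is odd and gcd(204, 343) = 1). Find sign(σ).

Orbit of 155 under x↦204x: [155, 64, 22, 29, 85, 190, 1]… (length divides ord_343(204)).
Decompose π into cycles: lengths [49, 49, 49, 49, 49, 49, 7, 7, 7, 7, 7, 7, 1, 1, 1, 1, 1, 1, 1] (19 cycles, including the fixed point 0).
343 − 19 = 324 transpositions; sign(π) = (−1)^324 = +1.
Zolotarev: (204|343) = +1, matching the cycle-count sign.

+1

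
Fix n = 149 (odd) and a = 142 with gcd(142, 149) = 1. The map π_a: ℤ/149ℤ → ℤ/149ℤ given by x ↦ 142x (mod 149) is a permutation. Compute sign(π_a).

Trace 67: π^k(67) = [67, 127, 5, 114, 96, 73, 85] for k=0..6.
π_142 has 5 disjoint cycles with lengths [37, 37, 37, 37, 1] on {0,…,148}.
149 − 5 = 144 transpositions; sign(π) = (−1)^144 = +1.
Via Zolotarev, sign(π_{142}) = (142|149) = +1.

+1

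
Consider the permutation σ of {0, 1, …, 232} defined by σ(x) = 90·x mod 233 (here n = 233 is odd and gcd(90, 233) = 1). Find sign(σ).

Trace 112: π^k(112) = [112, 61, 131, 140, 18, 222, 175] for k=0..6.
π_90 has 2 disjoint cycles with lengths [232, 1] on {0,…,232}.
With 2 cycles on 233 points, sign = (−1)^{233−2} = -1.

-1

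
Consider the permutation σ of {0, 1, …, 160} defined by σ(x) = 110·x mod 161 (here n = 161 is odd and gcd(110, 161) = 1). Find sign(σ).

-1

Trace 110: π^k(110) = [110, 25, 13, 142, 3, 8, 75] for k=0..6.
Cycle type of π: 66×2 + 11×2 + 6 + 1; total 6 cycles.
n − c = 161 − 6 = 155; sign = (−1)^155 = -1.
(110|161)_J = -1 (Zolotarev's lemma cross-check).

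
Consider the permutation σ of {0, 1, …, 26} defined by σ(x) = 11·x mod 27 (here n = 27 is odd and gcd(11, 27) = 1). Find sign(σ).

-1

Orbit of 22 under x↦11x: [22, 26, 16, 14, 19, 20, 4]… (length divides ord_27(11)).
4 cycles of lengths [18, 6, 2, 1].
n − c = 27 − 4 = 23; sign = (−1)^23 = -1.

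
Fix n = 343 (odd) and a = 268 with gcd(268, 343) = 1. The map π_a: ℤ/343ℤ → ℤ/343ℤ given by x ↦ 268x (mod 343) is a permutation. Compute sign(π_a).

Orbit of 197 under x↦268x: [197, 317, 235, 211, 296, 95, 78]… (length divides ord_343(268)).
Cycle type of π: 147×2 + 21×2 + 3×2 + 1; total 7 cycles.
With 7 cycles on 343 points, sign = (−1)^{343−7} = +1.

+1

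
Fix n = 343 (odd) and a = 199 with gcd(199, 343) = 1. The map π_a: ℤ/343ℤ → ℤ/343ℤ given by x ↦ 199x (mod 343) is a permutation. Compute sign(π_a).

Trace 50: π^k(50) = [50, 3, 254, 125, 179, 292, 141] for k=0..6.
π_199 has 4 disjoint cycles with lengths [294, 42, 6, 1] on {0,…,342}.
343 − 4 = 339 transpositions; sign(π) = (−1)^339 = -1.
The Jacobi symbol (199|343) = -1 (Zolotarev) agrees.

-1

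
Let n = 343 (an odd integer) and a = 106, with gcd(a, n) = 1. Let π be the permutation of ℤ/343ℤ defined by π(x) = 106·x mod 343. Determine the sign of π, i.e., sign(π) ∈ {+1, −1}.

Start at x=295: 295 → 57 → 211 → 71 → 323 → 281 → 288 → … (one orbit).
The orbit structure of x ↦ 106x mod 343: 19 orbits of sizes [49, 49, 49, 49, 49, 49, 7, 7, 7, 7, 7, 7, 1, 1, 1, 1, 1, 1, 1].
n − c = 343 − 19 = 324; sign = (−1)^324 = +1.
Zolotarev: (106|343) = +1, matching the cycle-count sign.

+1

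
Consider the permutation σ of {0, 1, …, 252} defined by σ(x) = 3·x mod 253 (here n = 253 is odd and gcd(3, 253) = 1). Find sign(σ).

+1

Orbit of 93 under x↦3x: [93, 26, 78, 234, 196, 82, 246]… (length divides ord_253(3)).
The orbit structure of x ↦ 3x mod 253: 9 orbits of sizes [55, 55, 55, 55, 11, 11, 5, 5, 1].
253 − 9 = 244 transpositions; sign(π) = (−1)^244 = +1.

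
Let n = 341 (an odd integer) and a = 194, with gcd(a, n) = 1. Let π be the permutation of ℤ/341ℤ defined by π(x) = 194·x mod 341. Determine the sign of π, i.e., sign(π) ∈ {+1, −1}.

-1

Trace 283: π^k(283) = [283, 1, 194, 126, 233, 190, 32] for k=0..6.
38 cycles of lengths [10, 10, 10, 10, 10, 10, 10, 10, 10, 10, 10, 10, 10, 10, 10, 10, 10, 10, 10, 10, 10, 10, 10, 10, 10, 10, 10, 10, 10, 10, 10, 5, 5, 5, 5, 5, 5, 1].
With 38 cycles on 341 points, sign = (−1)^{341−38} = -1.
Check: (194/341) = -1 by Zolotarev.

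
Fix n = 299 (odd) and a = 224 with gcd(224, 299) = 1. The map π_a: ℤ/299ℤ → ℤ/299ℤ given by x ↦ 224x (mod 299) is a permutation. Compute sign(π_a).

Trace 113: π^k(113) = [113, 196, 250, 87, 53, 211, 22] for k=0..6.
The orbit structure of x ↦ 224x mod 299: 10 orbits of sizes [66, 66, 66, 66, 22, 3, 3, 3, 3, 1].
10 cycles on 299: each ℓ→(−1)^(ℓ−1), product (−1)^289 = -1.
Check: (224/299) = -1 by Zolotarev.

-1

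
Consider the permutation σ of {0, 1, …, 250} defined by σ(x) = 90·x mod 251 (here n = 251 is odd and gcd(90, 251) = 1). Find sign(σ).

-1

Start at x=134: 134 → 12 → 76 → 63 → 148 → 17 → 24 → … (one orbit).
2 cycles of lengths [250, 1].
With 2 cycles on 251 points, sign = (−1)^{251−2} = -1.
(90|251)_J = -1 (Zolotarev's lemma cross-check).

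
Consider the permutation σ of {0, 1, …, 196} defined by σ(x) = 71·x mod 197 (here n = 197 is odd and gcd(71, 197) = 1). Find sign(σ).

-1

Trace 125: π^k(125) = [125, 10, 119, 175, 14, 9, 48] for k=0..6.
2 cycles of lengths [196, 1].
197 − 2 = 195 transpositions; sign(π) = (−1)^195 = -1.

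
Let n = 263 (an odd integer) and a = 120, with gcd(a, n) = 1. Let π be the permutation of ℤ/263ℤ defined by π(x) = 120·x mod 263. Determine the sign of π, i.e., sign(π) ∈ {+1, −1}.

Trace 44: π^k(44) = [44, 20, 33, 15, 222, 77, 35] for k=0..6.
Decompose π into cycles: lengths [262, 1] (2 cycles, including the fixed point 0).
sign(π) = (−1)^{n − #cycles} = (−1)^{263−2} = (−1)^261 = -1.

-1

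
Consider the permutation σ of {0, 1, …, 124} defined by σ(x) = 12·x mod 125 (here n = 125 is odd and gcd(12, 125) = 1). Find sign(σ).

-1

Start at x=21: 21 → 2 → 24 → 38 → 81 → 97 → 39 → … (one orbit).
Cycle lengths of π_12 on ℤ/125ℤ: [100, 20, 4, 1]; 4 cycles in total.
4 cycles on 125: each ℓ→(−1)^(ℓ−1), product (−1)^121 = -1.
Zolotarev: (12|125) = -1, matching the cycle-count sign.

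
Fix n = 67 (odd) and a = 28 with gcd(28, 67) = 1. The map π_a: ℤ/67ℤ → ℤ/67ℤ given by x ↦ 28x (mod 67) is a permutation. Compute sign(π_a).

-1

Orbit of 4 under x↦28x: [4, 45, 54, 38, 59, 44, 26]… (length divides ord_67(28)).
π_28 has 2 disjoint cycles with lengths [66, 1] on {0,…,66}.
n − c = 67 − 2 = 65; sign = (−1)^65 = -1.
Check: (28/67) = -1 by Zolotarev.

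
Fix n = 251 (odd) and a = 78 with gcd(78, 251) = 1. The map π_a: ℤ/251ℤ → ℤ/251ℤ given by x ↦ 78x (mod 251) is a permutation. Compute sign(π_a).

-1

Trace 64: π^k(64) = [64, 223, 75, 77, 233, 102, 175] for k=0..6.
π_78 has 2 disjoint cycles with lengths [250, 1] on {0,…,250}.
2 cycles on 251: each ℓ→(−1)^(ℓ−1), product (−1)^249 = -1.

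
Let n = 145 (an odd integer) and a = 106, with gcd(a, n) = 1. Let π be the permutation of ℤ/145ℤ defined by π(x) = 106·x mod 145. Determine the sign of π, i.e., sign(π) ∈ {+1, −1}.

Start at x=86: 86 → 126 → 16 → 101 → 121 → 66 → 36 → … (one orbit).
π_106 has 10 disjoint cycles with lengths [28, 28, 28, 28, 28, 1, 1, 1, 1, 1] on {0,…,144}.
Σ(ℓ_i−1) = 145−10 = 135; sign = (−1)^135 = -1.

-1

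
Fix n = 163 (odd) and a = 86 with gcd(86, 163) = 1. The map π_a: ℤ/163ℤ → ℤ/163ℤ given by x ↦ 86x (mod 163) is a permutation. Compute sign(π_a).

Start at x=126: 126 → 78 → 25 → 31 → 58 → 98 → 115 → … (one orbit).
π_86 has 4 disjoint cycles with lengths [54, 54, 54, 1] on {0,…,162}.
sign(π) = (−1)^{n − #cycles} = (−1)^{163−4} = (−1)^159 = -1.

-1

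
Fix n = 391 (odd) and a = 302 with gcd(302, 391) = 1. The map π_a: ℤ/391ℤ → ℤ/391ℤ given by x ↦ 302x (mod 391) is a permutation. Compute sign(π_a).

Trace 18: π^k(18) = [18, 353, 254, 72, 239, 234, 288] for k=0..6.
The orbit structure of x ↦ 302x mod 391: 15 orbits of sizes [44, 44, 44, 44, 44, 44, 44, 44, 11, 11, 4, 4, 4, 4, 1].
With 15 cycles on 391 points, sign = (−1)^{391−15} = +1.

+1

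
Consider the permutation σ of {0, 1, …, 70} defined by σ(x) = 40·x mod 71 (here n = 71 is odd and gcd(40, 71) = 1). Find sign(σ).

+1

Orbit of 3 under x↦40x: [3, 49, 43, 16, 1, 40, 38]… (length divides ord_71(40)).
3 cycles of lengths [35, 35, 1].
3 cycles on 71: each ℓ→(−1)^(ℓ−1), product (−1)^68 = +1.
The Jacobi symbol (40|71) = +1 (Zolotarev) agrees.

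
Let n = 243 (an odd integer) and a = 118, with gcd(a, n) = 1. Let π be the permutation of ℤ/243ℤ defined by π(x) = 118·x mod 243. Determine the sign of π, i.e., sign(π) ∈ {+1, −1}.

+1

Trace 109: π^k(109) = [109, 226, 181, 217, 91, 46, 82] for k=0..6.
27 cycles of lengths [27, 27, 27, 27, 27, 27, 9, 9, 9, 9, 9, 9, 3, 3, 3, 3, 3, 3, 1, 1, 1, 1, 1, 1, 1, 1, 1].
Σ(ℓ_i−1) = 243−27 = 216; sign = (−1)^216 = +1.
Check: (118/243) = +1 by Zolotarev.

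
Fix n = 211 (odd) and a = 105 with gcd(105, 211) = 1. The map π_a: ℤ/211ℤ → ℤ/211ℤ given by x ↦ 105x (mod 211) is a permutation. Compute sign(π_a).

+1

Trace 209: π^k(209) = [209, 1, 105, 53, 79, 66, 178] for k=0..6.
Cycle lengths of π_105 on ℤ/211ℤ: [105, 105, 1]; 3 cycles in total.
With 3 cycles on 211 points, sign = (−1)^{211−3} = +1.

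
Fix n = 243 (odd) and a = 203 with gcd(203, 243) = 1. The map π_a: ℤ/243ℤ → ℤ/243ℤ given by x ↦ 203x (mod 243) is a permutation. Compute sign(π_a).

-1

Trace 31: π^k(31) = [31, 218, 28, 95, 88, 125, 103] for k=0..6.
Decompose π into cycles: lengths [162, 54, 18, 6, 2, 1] (6 cycles, including the fixed point 0).
6 cycles on 243: each ℓ→(−1)^(ℓ−1), product (−1)^237 = -1.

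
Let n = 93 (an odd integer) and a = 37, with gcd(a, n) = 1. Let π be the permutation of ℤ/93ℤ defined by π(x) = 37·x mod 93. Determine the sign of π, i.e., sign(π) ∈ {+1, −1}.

Trace 61: π^k(61) = [61, 25, 88, 1, 37, 67] for k=0..5.
π_37 has 18 disjoint cycles with lengths [6, 6, 6, 6, 6, 6, 6, 6, 6, 6, 6, 6, 6, 6, 6, 1, 1, 1] on {0,…,92}.
sign(π) = (−1)^{n − #cycles} = (−1)^{93−18} = (−1)^75 = -1.

-1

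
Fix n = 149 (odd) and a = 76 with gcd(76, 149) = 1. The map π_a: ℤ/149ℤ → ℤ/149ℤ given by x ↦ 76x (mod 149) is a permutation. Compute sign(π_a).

Orbit of 54 under x↦76x: [54, 81, 47, 145, 143, 140, 61]… (length divides ord_149(76)).
π_76 has 3 disjoint cycles with lengths [74, 74, 1] on {0,…,148}.
149 − 3 = 146 transpositions; sign(π) = (−1)^146 = +1.
Zolotarev: (76|149) = +1, matching the cycle-count sign.

+1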